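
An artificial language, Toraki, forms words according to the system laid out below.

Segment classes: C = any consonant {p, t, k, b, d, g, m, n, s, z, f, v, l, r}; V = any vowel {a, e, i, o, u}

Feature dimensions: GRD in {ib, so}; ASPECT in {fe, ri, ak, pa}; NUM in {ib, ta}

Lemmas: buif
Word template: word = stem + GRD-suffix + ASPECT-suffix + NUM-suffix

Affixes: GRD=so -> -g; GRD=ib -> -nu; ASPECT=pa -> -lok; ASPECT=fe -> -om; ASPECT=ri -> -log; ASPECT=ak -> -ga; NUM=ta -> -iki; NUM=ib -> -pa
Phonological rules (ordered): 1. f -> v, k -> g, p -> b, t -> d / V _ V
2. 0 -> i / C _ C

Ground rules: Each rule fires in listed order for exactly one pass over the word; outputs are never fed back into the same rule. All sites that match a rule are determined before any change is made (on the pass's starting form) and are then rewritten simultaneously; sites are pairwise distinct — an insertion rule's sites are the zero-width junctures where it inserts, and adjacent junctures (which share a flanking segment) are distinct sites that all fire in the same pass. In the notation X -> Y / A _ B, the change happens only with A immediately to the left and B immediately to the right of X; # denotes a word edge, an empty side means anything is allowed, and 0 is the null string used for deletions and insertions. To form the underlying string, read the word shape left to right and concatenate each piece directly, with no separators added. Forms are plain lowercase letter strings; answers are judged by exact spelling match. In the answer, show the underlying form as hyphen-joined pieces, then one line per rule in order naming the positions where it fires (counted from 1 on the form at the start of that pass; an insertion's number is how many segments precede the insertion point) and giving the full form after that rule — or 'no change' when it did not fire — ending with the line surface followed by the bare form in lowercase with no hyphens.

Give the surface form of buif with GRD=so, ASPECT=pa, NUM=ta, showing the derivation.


underlying: buif-g-lok-iki
1. f -> v, k -> g, p -> b, t -> d / V _ V: fires at position(s) 8, 10: buifglogigi
2. 0 -> i / C _ C: inserts after position(s) 4, 5: buifigilogigi
surface: buifigilogigi


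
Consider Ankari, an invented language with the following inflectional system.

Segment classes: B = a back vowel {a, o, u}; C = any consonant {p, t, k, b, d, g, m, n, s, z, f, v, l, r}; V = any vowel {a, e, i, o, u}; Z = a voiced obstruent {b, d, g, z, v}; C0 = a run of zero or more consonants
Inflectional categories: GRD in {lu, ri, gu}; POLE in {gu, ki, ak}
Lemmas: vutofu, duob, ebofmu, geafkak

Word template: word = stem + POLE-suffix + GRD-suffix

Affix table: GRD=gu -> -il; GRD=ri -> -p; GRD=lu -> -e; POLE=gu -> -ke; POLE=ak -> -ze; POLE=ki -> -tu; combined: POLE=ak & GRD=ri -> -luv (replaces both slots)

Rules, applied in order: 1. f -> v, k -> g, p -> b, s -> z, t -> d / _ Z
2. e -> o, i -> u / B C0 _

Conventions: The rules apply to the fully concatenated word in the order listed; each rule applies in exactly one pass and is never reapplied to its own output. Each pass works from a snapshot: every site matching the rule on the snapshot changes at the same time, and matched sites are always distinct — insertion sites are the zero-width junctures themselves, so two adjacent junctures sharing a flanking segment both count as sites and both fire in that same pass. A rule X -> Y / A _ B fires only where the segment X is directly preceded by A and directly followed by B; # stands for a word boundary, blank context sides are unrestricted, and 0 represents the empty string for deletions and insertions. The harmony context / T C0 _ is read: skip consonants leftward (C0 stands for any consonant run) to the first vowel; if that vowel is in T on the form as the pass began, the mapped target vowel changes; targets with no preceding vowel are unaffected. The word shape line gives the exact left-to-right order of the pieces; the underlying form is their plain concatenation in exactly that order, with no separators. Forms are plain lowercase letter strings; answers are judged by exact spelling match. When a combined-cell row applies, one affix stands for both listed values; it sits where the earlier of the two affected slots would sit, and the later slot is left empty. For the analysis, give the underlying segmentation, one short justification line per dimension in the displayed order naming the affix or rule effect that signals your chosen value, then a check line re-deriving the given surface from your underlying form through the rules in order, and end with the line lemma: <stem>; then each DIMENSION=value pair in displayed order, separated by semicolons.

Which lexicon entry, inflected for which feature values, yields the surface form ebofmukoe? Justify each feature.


underlying: ebofmu-ke-e
GRD=lu - signalled by the affix -e
POLE=gu - signalled by the affix -ke
check: ebofmukee -> ebofmukee -> ebofmukoe
lemma: ebofmu; GRD=lu; POLE=gu


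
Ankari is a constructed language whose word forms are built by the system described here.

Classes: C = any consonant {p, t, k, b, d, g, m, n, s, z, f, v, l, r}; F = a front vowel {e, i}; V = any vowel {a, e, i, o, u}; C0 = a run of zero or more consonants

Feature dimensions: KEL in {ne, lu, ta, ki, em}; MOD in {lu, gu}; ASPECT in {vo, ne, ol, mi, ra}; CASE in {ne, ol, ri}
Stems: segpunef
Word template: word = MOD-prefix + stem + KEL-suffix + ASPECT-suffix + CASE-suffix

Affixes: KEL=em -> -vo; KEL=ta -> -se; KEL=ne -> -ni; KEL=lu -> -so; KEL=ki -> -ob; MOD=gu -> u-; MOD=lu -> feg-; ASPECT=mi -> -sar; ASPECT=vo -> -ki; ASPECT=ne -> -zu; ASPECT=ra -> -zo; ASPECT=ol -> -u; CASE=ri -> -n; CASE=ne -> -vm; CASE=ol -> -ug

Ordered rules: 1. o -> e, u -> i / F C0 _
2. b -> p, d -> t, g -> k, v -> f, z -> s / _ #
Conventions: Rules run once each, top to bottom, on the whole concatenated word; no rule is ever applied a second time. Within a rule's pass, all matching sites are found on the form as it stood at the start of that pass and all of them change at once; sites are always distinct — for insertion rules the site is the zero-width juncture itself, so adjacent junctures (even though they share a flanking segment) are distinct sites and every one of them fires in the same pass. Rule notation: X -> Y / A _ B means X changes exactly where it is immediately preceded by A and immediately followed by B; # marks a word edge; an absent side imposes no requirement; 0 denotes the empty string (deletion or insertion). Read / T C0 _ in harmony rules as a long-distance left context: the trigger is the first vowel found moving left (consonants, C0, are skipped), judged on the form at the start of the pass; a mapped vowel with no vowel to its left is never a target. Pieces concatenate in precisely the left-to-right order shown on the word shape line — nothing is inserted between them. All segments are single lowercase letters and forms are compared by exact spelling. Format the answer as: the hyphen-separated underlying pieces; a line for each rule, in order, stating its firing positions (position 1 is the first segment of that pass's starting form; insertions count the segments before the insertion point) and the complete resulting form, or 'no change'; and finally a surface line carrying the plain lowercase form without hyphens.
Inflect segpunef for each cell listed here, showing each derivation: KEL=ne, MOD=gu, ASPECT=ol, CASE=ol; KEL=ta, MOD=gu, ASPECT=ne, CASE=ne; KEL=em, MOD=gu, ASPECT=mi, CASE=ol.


cell KEL=ne, MOD=gu, ASPECT=ol, CASE=ol:
underlying: u-segpunef-ni-u-ug
1. o -> e, u -> i / F C0 _: fires at position(s) 6, 12: usegpinefniiug
2. b -> p, d -> t, g -> k, v -> f, z -> s / _ #: fires at position(s) 14: usegpinefniiuk
surface: usegpinefniiuk

cell KEL=ta, MOD=gu, ASPECT=ne, CASE=ne:
underlying: u-segpunef-se-zu-vm
1. o -> e, u -> i / F C0 _: fires at position(s) 6, 13: usegpinefsezivm
2. b -> p, d -> t, g -> k, v -> f, z -> s / _ #: no change
surface: usegpinefsezivm

cell KEL=em, MOD=gu, ASPECT=mi, CASE=ol:
underlying: u-segpunef-vo-sar-ug
1. o -> e, u -> i / F C0 _: fires at position(s) 6, 11: usegpinefvesarug
2. b -> p, d -> t, g -> k, v -> f, z -> s / _ #: fires at position(s) 16: usegpinefvesaruk
surface: usegpinefvesaruk


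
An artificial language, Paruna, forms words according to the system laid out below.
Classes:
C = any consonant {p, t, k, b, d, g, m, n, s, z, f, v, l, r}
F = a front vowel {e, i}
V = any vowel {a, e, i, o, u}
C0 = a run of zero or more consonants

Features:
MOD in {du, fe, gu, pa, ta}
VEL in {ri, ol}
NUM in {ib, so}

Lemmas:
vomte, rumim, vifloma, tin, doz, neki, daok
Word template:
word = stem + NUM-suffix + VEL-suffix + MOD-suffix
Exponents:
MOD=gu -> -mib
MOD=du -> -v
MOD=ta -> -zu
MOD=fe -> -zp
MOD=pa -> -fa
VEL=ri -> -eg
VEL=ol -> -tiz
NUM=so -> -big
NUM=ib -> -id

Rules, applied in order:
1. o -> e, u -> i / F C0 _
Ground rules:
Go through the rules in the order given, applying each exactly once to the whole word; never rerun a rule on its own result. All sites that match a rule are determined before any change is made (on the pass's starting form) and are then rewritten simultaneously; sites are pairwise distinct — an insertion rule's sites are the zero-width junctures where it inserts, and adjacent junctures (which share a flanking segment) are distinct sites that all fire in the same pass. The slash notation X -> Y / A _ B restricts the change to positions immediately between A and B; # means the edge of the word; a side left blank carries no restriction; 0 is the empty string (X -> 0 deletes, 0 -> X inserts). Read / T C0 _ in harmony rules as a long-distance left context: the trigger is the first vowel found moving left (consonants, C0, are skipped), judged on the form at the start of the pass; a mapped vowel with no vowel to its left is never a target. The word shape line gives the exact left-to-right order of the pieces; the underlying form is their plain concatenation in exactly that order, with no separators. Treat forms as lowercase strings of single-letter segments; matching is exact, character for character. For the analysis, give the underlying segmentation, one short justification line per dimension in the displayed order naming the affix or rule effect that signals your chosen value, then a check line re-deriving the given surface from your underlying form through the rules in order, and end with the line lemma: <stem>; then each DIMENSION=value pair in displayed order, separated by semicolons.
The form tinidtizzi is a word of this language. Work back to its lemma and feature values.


underlying: tin-id-tiz-zu
MOD=ta - signalled by the affix -zu
VEL=ol - signalled by the affix -tiz
NUM=ib - signalled by the affix -id
check: tinidtizzu -> tinidtizzi
lemma: tin; MOD=ta; VEL=ol; NUM=ib


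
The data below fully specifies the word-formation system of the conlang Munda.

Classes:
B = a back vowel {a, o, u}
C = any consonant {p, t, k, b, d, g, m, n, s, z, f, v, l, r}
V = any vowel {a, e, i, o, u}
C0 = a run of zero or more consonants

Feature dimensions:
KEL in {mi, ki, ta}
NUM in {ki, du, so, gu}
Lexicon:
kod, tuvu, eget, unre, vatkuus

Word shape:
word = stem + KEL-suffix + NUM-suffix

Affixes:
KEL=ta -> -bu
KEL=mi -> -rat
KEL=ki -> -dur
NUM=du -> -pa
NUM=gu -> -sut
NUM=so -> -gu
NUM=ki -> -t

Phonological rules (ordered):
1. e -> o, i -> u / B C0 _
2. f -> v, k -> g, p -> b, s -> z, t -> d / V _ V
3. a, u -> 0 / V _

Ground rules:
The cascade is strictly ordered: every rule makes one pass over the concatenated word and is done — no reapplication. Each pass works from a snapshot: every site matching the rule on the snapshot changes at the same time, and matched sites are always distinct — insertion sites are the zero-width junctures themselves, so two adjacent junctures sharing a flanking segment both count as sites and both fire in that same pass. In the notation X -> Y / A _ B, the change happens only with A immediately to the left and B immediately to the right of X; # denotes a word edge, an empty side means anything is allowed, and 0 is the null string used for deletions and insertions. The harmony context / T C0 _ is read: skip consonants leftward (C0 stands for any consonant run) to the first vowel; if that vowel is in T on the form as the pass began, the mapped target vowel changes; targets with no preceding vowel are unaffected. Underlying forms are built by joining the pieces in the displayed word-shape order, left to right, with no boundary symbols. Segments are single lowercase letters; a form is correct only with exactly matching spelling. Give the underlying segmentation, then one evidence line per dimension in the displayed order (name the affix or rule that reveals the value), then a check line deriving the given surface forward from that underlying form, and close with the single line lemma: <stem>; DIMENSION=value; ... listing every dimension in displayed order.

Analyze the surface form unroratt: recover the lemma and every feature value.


underlying: unre-rat-t
KEL=mi - signalled by the affix -rat
NUM=ki - signalled by the affix -t
check: unreratt -> unroratt -> unroratt -> unroratt
lemma: unre; KEL=mi; NUM=ki


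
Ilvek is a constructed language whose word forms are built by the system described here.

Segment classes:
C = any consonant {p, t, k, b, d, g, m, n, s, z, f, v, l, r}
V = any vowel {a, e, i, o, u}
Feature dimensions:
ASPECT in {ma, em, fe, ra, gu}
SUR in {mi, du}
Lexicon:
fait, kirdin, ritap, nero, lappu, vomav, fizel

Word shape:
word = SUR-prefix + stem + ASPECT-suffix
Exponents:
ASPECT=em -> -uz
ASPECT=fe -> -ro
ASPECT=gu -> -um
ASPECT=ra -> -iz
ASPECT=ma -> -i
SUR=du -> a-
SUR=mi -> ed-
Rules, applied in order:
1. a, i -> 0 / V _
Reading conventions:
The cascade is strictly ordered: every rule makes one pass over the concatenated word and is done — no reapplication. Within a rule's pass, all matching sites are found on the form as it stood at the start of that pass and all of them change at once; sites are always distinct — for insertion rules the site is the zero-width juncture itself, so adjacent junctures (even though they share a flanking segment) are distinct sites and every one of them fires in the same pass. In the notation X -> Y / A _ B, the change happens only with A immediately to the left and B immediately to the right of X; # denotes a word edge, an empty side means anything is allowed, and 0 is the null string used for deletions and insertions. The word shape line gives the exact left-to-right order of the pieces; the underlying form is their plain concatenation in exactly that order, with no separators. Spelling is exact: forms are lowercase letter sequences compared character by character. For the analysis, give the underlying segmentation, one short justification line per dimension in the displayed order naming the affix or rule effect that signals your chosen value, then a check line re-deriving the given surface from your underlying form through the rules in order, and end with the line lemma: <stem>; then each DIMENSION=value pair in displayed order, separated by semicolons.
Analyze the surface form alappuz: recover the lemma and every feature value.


underlying: a-lappu-iz
ASPECT=ra - signalled by the affix -iz
SUR=du - signalled by the affix a-
check: alappuiz -> alappuz
lemma: lappu; ASPECT=ra; SUR=du


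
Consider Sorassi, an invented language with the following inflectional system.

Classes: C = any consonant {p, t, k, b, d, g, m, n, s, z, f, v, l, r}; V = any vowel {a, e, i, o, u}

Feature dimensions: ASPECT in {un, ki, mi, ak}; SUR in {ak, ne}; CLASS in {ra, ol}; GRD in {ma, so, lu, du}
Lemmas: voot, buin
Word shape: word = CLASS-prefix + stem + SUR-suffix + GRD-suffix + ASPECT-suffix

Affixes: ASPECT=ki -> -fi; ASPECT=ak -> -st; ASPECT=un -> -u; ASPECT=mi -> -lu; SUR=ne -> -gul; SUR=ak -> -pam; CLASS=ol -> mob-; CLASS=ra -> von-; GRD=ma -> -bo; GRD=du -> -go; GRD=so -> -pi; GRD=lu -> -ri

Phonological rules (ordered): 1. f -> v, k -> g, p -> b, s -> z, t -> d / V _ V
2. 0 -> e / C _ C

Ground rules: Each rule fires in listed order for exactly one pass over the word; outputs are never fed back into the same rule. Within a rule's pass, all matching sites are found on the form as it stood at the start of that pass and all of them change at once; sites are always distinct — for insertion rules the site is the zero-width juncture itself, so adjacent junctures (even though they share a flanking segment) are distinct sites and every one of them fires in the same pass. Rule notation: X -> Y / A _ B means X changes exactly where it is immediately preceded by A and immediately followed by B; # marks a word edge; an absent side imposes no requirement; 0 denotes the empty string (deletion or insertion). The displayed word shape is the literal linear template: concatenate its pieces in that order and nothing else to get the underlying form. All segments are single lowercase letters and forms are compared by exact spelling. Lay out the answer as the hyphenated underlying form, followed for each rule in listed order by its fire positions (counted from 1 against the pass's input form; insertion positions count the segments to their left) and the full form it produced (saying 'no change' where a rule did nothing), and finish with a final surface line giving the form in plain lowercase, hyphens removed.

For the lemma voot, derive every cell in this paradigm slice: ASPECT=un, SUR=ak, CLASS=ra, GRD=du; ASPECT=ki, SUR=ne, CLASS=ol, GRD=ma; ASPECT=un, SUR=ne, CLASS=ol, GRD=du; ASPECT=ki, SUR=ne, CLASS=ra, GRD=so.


cell ASPECT=un, SUR=ak, CLASS=ra, GRD=du:
underlying: von-voot-pam-go-u
1. f -> v, k -> g, p -> b, s -> z, t -> d / V _ V: no change
2. 0 -> e / C _ C: inserts after position(s) 3, 7, 10: vonevootepamegou
surface: vonevootepamegou

cell ASPECT=ki, SUR=ne, CLASS=ol, GRD=ma:
underlying: mob-voot-gul-bo-fi
1. f -> v, k -> g, p -> b, s -> z, t -> d / V _ V: fires at position(s) 13: mobvootgulbovi
2. 0 -> e / C _ C: inserts after position(s) 3, 7, 10: mobevootegulebovi
surface: mobevootegulebovi

cell ASPECT=un, SUR=ne, CLASS=ol, GRD=du:
underlying: mob-voot-gul-go-u
1. f -> v, k -> g, p -> b, s -> z, t -> d / V _ V: no change
2. 0 -> e / C _ C: inserts after position(s) 3, 7, 10: mobevootegulegou
surface: mobevootegulegou

cell ASPECT=ki, SUR=ne, CLASS=ra, GRD=so:
underlying: von-voot-gul-pi-fi
1. f -> v, k -> g, p -> b, s -> z, t -> d / V _ V: fires at position(s) 13: vonvootgulpivi
2. 0 -> e / C _ C: inserts after position(s) 3, 7, 10: vonevootegulepivi
surface: vonevootegulepivi


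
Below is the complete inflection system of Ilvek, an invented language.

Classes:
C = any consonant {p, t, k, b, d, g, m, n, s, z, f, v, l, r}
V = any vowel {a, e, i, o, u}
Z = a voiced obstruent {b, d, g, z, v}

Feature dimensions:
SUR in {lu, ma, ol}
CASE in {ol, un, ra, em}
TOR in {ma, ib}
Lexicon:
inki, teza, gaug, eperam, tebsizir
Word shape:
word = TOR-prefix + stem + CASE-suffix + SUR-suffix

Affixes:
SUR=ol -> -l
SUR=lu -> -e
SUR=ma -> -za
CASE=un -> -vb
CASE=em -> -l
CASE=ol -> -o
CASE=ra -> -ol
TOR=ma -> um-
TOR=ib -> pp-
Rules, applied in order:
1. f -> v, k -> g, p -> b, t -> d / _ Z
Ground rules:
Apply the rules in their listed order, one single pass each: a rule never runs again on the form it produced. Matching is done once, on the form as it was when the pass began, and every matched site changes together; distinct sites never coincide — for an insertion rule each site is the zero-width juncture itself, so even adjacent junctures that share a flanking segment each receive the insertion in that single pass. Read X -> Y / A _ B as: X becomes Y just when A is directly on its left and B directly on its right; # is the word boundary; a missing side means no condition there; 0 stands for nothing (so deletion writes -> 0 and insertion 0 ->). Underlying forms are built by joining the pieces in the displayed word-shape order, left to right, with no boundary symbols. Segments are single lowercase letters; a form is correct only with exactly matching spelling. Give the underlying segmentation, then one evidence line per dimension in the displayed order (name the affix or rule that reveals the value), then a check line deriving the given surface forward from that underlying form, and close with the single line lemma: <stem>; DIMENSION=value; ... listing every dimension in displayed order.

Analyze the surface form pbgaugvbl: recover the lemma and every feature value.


underlying: pp-gaug-vb-l
SUR=ol - signalled by the affix -l
CASE=un - signalled by the affix -vb
TOR=ib - signalled by the affix pp-
check: ppgaugvbl -> pbgaugvbl
lemma: gaug; SUR=ol; CASE=un; TOR=ib


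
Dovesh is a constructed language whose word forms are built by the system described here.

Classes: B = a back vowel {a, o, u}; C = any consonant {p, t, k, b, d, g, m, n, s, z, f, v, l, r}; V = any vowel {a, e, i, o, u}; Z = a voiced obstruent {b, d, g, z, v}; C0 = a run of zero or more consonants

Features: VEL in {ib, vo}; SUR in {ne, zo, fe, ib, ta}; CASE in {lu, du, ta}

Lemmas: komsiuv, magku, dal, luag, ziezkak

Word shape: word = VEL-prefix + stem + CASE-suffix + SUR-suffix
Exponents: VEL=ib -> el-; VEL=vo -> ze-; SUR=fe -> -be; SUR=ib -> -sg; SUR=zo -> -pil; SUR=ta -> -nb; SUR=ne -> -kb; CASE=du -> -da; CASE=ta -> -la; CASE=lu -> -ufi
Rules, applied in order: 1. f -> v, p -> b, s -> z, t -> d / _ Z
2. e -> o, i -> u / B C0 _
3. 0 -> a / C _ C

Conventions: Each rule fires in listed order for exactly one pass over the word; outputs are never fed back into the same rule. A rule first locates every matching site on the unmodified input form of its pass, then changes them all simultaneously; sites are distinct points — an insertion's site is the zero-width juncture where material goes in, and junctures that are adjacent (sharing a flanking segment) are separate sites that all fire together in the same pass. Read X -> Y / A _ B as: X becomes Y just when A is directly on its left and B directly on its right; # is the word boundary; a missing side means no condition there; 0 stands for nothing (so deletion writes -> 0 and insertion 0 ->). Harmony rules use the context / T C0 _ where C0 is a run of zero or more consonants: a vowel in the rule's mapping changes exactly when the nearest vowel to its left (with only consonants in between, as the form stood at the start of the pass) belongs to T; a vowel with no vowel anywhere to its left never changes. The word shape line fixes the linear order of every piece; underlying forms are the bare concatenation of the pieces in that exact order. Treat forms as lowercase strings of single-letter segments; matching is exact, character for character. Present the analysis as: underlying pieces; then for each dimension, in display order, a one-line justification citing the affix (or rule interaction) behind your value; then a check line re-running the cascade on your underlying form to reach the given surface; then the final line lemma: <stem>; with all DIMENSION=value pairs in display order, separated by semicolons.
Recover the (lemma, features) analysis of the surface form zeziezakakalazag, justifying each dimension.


underlying: ze-ziezkak-la-sg
VEL=vo - signalled by the affix ze-
SUR=ib - signalled by the affix -sg
CASE=ta - signalled by the affix -la
check: zeziezkaklasg -> zeziezkaklazg -> zeziezkaklazg -> zeziezakakalazag
lemma: ziezkak; VEL=vo; SUR=ib; CASE=ta


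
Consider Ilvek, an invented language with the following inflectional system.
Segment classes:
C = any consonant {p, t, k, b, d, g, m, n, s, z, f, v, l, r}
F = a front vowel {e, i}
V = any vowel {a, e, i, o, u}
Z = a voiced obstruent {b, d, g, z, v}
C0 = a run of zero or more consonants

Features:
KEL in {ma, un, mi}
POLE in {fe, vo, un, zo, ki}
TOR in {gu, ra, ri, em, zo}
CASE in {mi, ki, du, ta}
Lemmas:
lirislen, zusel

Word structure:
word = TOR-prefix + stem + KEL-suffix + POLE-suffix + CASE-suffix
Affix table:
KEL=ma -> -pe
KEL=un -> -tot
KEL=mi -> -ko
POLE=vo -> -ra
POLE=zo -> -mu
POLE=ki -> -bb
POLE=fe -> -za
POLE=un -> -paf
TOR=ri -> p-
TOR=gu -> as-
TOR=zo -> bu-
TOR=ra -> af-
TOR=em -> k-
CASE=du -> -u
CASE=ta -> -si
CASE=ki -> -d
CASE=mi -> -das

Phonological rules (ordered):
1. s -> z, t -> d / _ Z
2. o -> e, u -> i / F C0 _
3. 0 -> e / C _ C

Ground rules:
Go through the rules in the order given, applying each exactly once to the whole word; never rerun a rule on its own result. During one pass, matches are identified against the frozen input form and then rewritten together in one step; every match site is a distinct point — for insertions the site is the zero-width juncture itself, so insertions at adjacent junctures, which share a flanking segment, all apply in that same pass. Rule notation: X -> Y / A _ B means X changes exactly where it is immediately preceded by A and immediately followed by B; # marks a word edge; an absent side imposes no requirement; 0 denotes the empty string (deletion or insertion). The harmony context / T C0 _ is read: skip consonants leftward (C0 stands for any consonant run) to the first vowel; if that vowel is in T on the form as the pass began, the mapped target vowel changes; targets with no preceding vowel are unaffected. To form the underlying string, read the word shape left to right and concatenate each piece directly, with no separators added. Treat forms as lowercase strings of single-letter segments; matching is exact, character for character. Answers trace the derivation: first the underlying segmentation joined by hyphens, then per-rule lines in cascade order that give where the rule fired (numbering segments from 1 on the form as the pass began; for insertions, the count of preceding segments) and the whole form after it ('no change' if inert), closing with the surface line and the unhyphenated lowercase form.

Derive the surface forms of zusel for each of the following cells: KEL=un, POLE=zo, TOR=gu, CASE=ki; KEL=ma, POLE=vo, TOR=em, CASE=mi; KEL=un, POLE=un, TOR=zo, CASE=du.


cell KEL=un, POLE=zo, TOR=gu, CASE=ki:
underlying: as-zusel-tot-mu-d
1. s -> z, t -> d / _ Z: fires at position(s) 2: azzuseltotmud
2. o -> e, u -> i / F C0 _: fires at position(s) 9: azzuseltetmud
3. 0 -> e / C _ C: inserts after position(s) 2, 7, 10: azezuseletetemud
surface: azezuseletetemud

cell KEL=ma, POLE=vo, TOR=em, CASE=mi:
underlying: k-zusel-pe-ra-das
1. s -> z, t -> d / _ Z: no change
2. o -> e, u -> i / F C0 _: no change
3. 0 -> e / C _ C: inserts after position(s) 1, 6: kezuseleperadas
surface: kezuseleperadas

cell KEL=un, POLE=un, TOR=zo, CASE=du:
underlying: bu-zusel-tot-paf-u
1. s -> z, t -> d / _ Z: no change
2. o -> e, u -> i / F C0 _: fires at position(s) 9: buzuseltetpafu
3. 0 -> e / C _ C: inserts after position(s) 7, 10: buzuseletetepafu
surface: buzuseletetepafu


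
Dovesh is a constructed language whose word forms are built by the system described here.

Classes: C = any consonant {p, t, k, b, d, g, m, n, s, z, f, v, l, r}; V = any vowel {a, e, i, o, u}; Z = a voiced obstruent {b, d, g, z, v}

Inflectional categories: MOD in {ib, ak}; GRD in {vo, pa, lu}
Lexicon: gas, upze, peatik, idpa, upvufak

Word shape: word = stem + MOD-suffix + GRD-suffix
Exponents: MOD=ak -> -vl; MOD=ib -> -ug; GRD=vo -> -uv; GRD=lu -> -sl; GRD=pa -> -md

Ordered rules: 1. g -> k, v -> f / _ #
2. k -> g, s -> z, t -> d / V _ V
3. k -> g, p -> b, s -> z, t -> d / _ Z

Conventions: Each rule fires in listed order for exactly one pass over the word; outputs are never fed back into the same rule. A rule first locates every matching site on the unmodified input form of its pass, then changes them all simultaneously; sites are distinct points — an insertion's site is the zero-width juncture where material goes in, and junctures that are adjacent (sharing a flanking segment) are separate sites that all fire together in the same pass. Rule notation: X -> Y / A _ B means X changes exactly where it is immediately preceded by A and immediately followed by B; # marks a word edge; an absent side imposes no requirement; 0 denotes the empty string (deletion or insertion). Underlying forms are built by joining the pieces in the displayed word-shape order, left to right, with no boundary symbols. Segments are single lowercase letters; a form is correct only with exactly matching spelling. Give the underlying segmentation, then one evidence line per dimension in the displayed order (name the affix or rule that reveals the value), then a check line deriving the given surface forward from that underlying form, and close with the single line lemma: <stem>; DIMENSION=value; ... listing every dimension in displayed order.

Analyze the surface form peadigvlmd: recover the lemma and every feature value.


underlying: peatik-vl-md
MOD=ak - signalled by the affix -vl
GRD=pa - signalled by the affix -md
check: peatikvlmd -> peatikvlmd -> peadikvlmd -> peadigvlmd
lemma: peatik; MOD=ak; GRD=pa


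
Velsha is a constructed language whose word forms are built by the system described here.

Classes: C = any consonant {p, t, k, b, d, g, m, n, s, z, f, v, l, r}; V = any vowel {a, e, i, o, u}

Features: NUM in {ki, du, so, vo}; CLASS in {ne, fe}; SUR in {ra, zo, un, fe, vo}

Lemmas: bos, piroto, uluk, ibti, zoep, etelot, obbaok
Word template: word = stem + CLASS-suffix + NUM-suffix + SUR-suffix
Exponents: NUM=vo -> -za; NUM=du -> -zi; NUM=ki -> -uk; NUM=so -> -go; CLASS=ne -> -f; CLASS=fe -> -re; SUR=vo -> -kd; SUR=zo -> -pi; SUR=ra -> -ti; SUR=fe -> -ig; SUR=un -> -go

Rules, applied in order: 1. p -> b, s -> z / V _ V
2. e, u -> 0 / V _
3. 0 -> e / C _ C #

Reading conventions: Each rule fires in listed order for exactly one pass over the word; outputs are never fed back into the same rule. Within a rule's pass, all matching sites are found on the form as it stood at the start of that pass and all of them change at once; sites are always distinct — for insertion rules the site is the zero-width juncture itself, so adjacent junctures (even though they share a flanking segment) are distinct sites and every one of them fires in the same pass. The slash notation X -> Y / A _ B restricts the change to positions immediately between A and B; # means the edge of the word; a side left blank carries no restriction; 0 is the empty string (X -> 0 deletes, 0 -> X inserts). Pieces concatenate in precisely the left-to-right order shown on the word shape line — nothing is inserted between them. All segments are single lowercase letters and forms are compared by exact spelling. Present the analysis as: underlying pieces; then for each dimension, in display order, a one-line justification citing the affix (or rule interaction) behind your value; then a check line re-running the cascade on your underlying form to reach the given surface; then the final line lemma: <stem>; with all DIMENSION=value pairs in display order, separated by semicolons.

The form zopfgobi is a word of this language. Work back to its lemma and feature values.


underlying: zoep-f-go-pi
NUM=so - signalled by the affix -go
CLASS=ne - signalled by the affix -f
SUR=zo - signalled by the affix -pi
check: zoepfgopi -> zoepfgobi -> zopfgobi -> zopfgobi
lemma: zoep; NUM=so; CLASS=ne; SUR=zo


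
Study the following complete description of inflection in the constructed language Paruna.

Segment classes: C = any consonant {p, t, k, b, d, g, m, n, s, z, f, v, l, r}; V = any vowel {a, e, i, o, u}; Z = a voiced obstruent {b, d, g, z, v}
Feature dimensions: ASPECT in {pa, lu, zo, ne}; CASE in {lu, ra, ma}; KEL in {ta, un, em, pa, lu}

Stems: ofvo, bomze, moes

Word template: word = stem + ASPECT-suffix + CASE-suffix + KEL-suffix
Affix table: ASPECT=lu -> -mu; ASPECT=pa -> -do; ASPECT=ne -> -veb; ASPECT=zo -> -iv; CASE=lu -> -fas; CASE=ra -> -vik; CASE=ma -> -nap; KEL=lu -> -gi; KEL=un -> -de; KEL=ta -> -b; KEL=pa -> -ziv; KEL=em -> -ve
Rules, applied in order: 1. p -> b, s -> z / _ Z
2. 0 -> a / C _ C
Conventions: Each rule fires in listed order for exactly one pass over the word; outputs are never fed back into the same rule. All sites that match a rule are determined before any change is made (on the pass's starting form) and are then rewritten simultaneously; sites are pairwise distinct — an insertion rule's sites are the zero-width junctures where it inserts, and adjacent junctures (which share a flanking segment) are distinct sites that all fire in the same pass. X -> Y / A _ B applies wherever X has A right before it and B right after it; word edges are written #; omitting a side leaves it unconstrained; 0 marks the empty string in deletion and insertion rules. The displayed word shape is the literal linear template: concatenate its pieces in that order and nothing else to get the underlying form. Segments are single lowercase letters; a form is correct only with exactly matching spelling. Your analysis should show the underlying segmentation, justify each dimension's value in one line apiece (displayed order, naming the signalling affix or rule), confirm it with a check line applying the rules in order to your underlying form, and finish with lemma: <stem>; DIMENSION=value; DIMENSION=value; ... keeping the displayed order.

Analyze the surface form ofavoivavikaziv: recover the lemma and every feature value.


underlying: ofvo-iv-vik-ziv
ASPECT=zo - signalled by the affix -iv
CASE=ra - signalled by the affix -vik
KEL=pa - signalled by the affix -ziv
check: ofvoivvikziv -> ofvoivvikziv -> ofavoivavikaziv
lemma: ofvo; ASPECT=zo; CASE=ra; KEL=pa


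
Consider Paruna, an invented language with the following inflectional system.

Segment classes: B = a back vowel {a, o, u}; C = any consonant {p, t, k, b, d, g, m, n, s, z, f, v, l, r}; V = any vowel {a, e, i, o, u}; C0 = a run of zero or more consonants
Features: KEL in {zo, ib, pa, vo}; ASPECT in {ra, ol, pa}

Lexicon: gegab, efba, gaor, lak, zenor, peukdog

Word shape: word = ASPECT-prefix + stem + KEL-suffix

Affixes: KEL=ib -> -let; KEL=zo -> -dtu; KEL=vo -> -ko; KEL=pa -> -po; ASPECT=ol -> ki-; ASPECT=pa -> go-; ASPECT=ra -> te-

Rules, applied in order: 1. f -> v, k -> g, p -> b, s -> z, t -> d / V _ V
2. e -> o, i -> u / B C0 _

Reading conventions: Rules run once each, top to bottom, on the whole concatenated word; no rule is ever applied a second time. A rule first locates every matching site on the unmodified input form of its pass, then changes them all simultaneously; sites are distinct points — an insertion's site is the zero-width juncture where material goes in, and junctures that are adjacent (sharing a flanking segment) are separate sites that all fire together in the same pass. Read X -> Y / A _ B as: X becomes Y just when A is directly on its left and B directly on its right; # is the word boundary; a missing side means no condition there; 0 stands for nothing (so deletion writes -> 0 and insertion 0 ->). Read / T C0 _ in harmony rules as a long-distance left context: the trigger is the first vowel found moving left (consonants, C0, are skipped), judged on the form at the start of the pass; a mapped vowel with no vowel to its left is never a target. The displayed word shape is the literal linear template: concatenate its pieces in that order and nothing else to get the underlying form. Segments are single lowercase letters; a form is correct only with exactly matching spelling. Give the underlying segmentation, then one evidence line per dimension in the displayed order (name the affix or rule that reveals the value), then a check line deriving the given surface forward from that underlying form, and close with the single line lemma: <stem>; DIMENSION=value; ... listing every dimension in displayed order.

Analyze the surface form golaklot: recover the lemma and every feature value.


underlying: go-lak-let
KEL=ib - signalled by the affix -let
ASPECT=pa - signalled by the affix go-
check: golaklet -> golaklet -> golaklot
lemma: lak; KEL=ib; ASPECT=pa


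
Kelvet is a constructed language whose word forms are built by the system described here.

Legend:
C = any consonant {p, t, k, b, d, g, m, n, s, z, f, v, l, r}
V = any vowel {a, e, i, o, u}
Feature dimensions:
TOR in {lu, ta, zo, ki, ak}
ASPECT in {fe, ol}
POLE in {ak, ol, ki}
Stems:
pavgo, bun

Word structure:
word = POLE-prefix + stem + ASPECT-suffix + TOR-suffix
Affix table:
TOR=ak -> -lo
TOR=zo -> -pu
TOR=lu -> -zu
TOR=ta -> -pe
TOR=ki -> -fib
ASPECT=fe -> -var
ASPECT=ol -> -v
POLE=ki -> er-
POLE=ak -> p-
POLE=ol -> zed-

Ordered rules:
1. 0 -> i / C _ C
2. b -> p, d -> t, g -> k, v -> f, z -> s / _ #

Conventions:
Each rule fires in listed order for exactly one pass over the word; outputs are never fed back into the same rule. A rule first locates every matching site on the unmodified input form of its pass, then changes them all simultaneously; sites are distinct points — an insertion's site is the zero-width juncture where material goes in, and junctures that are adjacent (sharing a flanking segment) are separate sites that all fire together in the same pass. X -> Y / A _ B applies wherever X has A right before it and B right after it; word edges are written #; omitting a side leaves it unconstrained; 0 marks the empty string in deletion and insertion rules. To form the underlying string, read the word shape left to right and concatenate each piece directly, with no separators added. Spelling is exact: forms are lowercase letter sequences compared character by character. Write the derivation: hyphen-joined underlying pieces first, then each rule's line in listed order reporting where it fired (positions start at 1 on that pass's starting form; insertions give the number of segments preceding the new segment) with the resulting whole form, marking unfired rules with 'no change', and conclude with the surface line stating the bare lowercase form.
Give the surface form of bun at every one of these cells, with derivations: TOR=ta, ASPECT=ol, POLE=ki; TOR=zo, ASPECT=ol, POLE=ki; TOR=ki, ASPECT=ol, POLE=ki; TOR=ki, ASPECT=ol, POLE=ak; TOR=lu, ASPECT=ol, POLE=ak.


cell TOR=ta, ASPECT=ol, POLE=ki:
underlying: er-bun-v-pe
1. 0 -> i / C _ C: inserts after position(s) 2, 5, 6: eribunivipe
2. b -> p, d -> t, g -> k, v -> f, z -> s / _ #: no change
surface: eribunivipe

cell TOR=zo, ASPECT=ol, POLE=ki:
underlying: er-bun-v-pu
1. 0 -> i / C _ C: inserts after position(s) 2, 5, 6: eribunivipu
2. b -> p, d -> t, g -> k, v -> f, z -> s / _ #: no change
surface: eribunivipu

cell TOR=ki, ASPECT=ol, POLE=ki:
underlying: er-bun-v-fib
1. 0 -> i / C _ C: inserts after position(s) 2, 5, 6: eribunivifib
2. b -> p, d -> t, g -> k, v -> f, z -> s / _ #: fires at position(s) 12: eribunivifip
surface: eribunivifip

cell TOR=ki, ASPECT=ol, POLE=ak:
underlying: p-bun-v-fib
1. 0 -> i / C _ C: inserts after position(s) 1, 4, 5: pibunivifib
2. b -> p, d -> t, g -> k, v -> f, z -> s / _ #: fires at position(s) 11: pibunivifip
surface: pibunivifip

cell TOR=lu, ASPECT=ol, POLE=ak:
underlying: p-bun-v-zu
1. 0 -> i / C _ C: inserts after position(s) 1, 4, 5: pibunivizu
2. b -> p, d -> t, g -> k, v -> f, z -> s / _ #: no change
surface: pibunivizu


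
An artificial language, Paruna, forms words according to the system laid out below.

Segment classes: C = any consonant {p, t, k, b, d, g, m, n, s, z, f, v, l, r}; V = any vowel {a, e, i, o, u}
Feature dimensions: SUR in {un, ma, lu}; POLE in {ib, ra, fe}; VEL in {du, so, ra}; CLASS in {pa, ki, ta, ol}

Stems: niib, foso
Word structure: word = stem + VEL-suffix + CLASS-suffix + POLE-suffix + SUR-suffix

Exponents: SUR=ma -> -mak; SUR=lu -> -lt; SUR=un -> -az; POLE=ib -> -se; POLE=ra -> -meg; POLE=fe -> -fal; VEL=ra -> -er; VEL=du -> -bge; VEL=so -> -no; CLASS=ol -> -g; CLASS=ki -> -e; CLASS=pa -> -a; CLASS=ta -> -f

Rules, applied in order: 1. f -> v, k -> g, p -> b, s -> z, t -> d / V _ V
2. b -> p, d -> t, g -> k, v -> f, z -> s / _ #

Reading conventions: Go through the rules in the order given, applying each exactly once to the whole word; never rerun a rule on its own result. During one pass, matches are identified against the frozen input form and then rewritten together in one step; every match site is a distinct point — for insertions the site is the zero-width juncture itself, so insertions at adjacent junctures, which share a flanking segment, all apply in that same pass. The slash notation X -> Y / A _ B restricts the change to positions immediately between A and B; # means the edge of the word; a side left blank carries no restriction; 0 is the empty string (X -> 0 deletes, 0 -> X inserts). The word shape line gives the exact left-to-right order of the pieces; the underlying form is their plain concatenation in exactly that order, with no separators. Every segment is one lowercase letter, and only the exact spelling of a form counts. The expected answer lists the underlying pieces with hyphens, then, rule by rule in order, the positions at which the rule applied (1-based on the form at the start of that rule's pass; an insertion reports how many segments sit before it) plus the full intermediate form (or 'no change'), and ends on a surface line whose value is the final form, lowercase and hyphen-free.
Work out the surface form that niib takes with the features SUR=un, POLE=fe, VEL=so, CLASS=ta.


underlying: niib-no-f-fal-az
1. f -> v, k -> g, p -> b, s -> z, t -> d / V _ V: no change
2. b -> p, d -> t, g -> k, v -> f, z -> s / _ #: fires at position(s) 12: niibnoffalas
surface: niibnoffalas
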